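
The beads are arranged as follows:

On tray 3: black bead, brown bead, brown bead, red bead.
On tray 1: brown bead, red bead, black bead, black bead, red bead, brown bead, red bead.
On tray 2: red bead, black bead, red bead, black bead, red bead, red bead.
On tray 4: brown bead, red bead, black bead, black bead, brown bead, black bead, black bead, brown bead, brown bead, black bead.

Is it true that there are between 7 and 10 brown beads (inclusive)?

True

|brown beads| = 8.
The claim requires 7 ≤ 8 ≤ 10, which holds.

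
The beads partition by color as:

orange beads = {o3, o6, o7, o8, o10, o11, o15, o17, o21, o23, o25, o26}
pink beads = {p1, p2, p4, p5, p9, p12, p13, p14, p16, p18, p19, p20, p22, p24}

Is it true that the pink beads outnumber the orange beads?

True

pink beads: 14.
orange beads: 12.
The claim requires 14 > 12, which holds.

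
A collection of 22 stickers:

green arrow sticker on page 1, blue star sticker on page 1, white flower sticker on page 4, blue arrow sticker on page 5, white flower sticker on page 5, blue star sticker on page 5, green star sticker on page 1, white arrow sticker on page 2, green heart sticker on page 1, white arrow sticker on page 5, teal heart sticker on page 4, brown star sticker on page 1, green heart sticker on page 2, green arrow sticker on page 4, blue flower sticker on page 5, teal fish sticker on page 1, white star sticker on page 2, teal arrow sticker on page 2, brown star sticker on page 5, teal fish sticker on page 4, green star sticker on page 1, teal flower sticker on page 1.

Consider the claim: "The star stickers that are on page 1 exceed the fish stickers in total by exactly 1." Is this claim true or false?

|star stickers on page 1| = 4.
|fish stickers| = 2.
The claim requires 4 − 2 (= 2) to equal 1, which does not hold.

False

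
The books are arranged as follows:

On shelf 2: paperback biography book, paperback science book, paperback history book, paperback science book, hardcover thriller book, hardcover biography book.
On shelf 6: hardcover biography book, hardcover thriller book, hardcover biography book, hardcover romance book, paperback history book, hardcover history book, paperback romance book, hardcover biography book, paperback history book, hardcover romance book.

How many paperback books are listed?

7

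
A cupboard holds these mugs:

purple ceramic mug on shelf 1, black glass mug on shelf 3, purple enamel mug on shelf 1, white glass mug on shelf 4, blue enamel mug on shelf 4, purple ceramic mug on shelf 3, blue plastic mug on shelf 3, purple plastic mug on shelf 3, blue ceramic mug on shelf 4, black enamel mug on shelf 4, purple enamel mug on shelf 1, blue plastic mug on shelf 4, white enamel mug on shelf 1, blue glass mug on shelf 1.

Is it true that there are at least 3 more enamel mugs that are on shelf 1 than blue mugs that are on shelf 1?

False

|enamel mugs on shelf 1| = 3.
|blue mugs on shelf 1| = 1.
The claim requires 3 − 1 = 2 ≥ 3, which does not hold.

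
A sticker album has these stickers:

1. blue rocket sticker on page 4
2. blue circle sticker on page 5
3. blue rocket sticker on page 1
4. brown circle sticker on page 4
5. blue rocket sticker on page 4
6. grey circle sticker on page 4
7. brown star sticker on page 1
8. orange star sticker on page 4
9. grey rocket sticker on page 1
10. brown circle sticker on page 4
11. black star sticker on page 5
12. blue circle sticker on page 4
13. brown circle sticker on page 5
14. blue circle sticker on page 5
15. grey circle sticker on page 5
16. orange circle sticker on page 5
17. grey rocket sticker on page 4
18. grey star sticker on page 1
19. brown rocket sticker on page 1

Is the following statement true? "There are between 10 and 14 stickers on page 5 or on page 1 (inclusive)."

True

stickers on page 5 or on page 1: 11.
The claim requires 10 ≤ 11 ≤ 14, which holds.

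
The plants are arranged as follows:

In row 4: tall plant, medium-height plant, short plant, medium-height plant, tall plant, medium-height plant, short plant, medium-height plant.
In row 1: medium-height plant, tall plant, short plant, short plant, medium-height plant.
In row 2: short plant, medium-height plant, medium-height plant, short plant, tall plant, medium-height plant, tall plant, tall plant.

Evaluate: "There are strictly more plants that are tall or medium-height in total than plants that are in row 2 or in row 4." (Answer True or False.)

There are 15 plants that are tall or medium-height.
There are 16 plants in row 2 or in row 4.
The claim requires 15 > 16, which does not hold.

False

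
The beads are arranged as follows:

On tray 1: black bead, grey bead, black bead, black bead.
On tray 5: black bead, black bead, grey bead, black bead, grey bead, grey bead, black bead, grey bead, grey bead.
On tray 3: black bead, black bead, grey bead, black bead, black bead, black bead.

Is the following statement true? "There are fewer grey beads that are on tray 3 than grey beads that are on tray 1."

There is 1 grey bead on tray 3.
There is 1 grey bead on tray 1.
The claim requires 1 < 1, which does not hold.

False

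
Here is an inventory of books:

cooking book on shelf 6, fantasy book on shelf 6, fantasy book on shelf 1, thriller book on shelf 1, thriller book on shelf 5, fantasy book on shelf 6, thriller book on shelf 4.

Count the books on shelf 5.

1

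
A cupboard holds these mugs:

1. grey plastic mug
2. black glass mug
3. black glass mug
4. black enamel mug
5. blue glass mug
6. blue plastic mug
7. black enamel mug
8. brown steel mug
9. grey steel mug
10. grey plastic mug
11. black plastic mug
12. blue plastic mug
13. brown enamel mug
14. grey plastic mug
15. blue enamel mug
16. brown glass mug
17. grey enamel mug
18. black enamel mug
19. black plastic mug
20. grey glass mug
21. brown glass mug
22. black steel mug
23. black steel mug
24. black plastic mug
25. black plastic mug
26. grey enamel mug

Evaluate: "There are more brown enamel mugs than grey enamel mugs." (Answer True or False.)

brown enamel mugs: 1.
grey enamel mugs: 2.
The claim requires 1 > 2, which does not hold.

False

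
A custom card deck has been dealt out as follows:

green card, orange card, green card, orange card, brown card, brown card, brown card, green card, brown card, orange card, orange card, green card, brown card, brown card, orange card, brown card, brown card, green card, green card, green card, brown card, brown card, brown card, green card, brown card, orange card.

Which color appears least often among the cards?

orange

Counts by color: brown 12, green 8, orange 6.
The minimum is 6, held uniquely by orange.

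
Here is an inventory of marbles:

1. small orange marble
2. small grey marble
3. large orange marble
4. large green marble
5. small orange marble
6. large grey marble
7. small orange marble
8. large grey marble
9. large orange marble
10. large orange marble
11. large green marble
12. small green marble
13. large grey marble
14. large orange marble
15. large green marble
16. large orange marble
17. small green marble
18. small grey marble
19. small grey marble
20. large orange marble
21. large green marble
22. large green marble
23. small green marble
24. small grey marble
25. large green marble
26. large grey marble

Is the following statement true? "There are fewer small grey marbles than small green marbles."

False

There are 4 small grey marbles.
There are 3 small green marbles.
The claim requires 4 < 3, which does not hold.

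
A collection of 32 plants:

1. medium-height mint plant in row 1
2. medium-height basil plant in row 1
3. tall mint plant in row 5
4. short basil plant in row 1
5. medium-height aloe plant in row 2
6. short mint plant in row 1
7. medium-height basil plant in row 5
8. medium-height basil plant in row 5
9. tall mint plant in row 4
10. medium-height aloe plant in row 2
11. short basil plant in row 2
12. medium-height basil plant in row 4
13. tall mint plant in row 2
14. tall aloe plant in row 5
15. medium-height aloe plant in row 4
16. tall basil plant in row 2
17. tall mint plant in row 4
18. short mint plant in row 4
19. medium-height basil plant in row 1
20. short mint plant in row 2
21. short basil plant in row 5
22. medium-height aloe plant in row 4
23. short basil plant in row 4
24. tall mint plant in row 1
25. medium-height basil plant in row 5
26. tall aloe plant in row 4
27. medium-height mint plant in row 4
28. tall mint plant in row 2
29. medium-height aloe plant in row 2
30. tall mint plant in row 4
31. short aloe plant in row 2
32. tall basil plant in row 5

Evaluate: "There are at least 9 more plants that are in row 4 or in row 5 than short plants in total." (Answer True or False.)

True

There are 17 plants in row 4 or in row 5.
There are 8 short plants.
The claim requires 17 − 8 = 9 ≥ 9, which holds.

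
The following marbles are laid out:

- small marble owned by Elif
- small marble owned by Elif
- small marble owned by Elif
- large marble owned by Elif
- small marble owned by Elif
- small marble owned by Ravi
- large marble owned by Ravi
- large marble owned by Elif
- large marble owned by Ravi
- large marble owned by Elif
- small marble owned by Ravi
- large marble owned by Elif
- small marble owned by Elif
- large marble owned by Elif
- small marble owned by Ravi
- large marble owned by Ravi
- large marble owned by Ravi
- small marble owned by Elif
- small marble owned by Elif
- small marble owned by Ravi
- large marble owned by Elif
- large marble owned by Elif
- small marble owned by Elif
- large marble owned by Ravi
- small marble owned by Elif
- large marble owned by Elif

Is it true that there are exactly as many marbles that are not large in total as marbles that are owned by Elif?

|marbles that are not large| = 13.
|marbles owned by Elif| = 17.
The claim requires 13 = 17, which does not hold.

False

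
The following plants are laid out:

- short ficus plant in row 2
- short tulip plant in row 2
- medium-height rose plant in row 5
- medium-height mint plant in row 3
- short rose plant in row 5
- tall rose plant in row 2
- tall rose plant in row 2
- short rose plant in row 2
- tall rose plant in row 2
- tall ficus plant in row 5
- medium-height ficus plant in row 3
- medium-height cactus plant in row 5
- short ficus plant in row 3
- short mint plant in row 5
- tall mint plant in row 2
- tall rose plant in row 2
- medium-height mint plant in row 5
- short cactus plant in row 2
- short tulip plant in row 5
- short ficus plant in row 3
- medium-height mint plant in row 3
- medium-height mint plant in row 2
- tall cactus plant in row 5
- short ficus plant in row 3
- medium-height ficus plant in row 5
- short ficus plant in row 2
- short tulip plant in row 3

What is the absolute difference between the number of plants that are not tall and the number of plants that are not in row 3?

0

plants that are not tall: 20. plants that are not in row 3: 20.
|20 − 20| = 20 − 20 = 0.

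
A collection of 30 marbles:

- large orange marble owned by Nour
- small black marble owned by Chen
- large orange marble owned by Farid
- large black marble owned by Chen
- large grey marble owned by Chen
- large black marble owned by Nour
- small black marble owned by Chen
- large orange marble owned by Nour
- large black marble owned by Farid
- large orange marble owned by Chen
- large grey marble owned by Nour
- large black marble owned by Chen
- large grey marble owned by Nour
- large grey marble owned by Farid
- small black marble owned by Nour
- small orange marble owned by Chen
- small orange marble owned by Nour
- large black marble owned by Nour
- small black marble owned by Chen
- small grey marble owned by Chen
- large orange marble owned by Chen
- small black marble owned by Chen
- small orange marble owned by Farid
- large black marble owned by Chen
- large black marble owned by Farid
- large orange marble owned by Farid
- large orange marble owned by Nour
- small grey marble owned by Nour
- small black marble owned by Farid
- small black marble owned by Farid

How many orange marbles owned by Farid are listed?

3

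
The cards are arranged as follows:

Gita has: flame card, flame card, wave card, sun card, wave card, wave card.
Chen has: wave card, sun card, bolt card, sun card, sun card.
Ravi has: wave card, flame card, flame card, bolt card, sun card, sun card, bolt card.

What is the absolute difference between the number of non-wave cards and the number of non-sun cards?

non-wave cards: 13. non-sun cards: 12.
|13 − 12| = 13 − 12 = 1.

1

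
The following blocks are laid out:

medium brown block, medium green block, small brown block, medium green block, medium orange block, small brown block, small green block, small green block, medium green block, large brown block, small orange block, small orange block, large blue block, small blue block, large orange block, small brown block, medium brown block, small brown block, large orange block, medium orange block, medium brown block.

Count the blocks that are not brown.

Total blocks: 21; with the excluded value: 8; remaining 21 − 8 = 13.

13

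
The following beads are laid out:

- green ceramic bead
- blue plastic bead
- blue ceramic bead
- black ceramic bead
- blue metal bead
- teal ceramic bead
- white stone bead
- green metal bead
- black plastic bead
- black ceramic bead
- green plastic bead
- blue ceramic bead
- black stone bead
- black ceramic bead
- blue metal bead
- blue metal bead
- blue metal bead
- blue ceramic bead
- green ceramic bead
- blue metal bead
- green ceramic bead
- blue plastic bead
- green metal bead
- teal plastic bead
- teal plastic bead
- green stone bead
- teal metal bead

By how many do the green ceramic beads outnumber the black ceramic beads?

0

green ceramic beads: 3.
black ceramic beads: 3.
3 − 3 = 0.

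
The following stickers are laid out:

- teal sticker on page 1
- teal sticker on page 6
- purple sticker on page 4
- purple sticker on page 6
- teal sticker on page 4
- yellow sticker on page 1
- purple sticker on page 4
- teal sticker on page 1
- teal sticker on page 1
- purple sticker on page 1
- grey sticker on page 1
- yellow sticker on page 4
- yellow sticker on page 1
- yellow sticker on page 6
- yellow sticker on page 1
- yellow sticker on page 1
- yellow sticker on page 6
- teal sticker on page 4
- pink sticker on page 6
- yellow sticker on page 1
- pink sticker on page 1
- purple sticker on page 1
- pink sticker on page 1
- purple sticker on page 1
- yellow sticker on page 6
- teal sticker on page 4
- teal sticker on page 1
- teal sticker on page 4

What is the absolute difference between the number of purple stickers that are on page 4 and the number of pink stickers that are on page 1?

purple stickers on page 4: 2. pink stickers on page 1: 2.
|2 − 2| = 2 − 2 = 0.

0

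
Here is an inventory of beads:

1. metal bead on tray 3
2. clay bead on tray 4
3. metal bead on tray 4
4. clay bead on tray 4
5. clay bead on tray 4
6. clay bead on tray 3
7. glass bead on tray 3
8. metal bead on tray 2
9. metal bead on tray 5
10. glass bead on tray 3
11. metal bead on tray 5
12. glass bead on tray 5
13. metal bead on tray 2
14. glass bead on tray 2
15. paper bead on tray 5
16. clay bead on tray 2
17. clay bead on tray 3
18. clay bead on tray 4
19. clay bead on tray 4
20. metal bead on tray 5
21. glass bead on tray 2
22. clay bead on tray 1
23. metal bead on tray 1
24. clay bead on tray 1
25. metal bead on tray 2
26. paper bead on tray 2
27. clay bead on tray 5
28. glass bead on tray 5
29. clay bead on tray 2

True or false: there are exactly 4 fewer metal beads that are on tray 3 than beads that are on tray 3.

There is 1 metal bead on tray 3.
There are 5 beads on tray 3.
The claim requires 5 − 1 (= 4) to equal 4, which holds.

True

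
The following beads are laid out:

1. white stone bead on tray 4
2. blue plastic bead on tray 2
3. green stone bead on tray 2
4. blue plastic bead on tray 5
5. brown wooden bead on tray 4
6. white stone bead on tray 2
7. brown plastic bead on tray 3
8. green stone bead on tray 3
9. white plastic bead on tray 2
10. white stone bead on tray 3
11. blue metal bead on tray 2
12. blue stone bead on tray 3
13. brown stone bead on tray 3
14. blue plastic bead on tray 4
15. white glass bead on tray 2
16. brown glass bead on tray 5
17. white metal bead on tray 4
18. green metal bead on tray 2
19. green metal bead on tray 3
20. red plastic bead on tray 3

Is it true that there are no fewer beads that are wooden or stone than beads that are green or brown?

True

|beads that are wooden or stone| = 8.
|beads that are green or brown| = 8.
The claim requires 8 ≥ 8, which holds.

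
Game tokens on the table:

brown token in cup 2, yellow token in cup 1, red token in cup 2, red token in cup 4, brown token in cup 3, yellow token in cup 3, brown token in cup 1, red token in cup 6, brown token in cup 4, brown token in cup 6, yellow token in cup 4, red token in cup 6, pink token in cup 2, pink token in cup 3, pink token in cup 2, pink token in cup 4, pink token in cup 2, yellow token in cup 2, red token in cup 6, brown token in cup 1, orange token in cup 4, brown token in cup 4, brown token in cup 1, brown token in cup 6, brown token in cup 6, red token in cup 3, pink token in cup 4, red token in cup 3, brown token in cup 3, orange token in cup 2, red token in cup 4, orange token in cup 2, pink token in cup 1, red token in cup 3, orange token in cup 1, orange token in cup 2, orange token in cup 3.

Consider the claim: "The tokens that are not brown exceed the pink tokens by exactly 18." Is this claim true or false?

False

|tokens that are not brown| = 26.
|pink tokens| = 7.
The claim requires 26 − 7 (= 19) to equal 18, which does not hold.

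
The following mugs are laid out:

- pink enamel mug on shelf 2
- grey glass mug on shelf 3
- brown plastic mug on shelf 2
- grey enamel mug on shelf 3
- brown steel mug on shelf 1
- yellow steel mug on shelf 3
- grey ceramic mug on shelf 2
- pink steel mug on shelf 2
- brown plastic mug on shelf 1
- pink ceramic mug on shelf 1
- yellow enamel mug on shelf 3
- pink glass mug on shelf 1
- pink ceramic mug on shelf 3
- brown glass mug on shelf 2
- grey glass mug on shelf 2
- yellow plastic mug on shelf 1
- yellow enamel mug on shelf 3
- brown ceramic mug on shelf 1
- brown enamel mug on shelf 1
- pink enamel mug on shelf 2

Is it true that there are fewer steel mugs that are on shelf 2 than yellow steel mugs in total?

False

steel mugs on shelf 2: 1.
yellow steel mugs: 1.
The claim requires 1 < 1, which does not hold.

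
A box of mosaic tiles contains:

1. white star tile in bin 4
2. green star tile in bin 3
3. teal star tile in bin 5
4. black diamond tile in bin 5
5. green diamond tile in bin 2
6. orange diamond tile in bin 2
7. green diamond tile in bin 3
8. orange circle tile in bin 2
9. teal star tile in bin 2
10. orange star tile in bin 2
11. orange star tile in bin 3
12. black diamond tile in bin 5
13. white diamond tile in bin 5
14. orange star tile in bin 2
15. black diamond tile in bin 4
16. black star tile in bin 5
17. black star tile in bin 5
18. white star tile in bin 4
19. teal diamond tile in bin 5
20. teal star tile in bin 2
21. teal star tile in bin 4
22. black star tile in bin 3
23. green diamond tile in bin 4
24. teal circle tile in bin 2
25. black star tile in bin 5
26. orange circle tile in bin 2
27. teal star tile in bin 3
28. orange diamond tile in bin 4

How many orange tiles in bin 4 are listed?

1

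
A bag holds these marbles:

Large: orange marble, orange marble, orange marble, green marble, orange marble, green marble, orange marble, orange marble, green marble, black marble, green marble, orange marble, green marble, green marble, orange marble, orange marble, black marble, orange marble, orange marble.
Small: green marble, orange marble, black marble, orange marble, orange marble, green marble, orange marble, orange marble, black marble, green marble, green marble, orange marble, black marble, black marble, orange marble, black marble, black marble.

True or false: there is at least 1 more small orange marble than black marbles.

There are 7 small orange marbles.
There are 8 black marbles.
The claim requires 7 − 8 = -1 ≥ 1, which does not hold.

False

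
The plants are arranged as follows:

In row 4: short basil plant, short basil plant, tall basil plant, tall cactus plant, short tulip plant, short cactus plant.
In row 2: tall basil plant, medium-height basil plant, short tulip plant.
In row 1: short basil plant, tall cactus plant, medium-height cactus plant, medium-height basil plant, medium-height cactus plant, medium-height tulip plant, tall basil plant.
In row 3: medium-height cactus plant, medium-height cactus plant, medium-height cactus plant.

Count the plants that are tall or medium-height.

13

medium-height: 8; tall: 5; together 8 + 5 = 13.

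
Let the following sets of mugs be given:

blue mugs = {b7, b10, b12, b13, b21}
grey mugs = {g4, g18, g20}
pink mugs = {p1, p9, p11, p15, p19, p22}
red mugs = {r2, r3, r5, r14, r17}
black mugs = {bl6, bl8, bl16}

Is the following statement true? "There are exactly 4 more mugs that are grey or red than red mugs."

|mugs that are grey or red| = 8.
|red mugs| = 5.
The claim requires 8 − 5 (= 3) to equal 4, which does not hold.

False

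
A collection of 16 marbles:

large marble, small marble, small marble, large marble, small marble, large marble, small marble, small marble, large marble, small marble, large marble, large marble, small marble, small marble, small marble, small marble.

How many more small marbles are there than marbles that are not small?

small marbles: 10.
marbles that are not small: 6.
10 − 6 = 4.

4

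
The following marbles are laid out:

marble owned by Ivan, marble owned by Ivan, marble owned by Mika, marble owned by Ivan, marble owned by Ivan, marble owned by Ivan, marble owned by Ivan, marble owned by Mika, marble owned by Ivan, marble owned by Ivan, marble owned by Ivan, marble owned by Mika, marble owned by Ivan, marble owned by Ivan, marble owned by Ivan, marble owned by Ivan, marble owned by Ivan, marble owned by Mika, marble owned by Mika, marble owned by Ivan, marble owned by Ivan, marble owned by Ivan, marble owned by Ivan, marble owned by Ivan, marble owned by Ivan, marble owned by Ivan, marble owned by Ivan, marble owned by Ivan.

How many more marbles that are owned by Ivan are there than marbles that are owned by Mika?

18

marbles owned by Ivan: 23.
marbles owned by Mika: 5.
23 − 5 = 18.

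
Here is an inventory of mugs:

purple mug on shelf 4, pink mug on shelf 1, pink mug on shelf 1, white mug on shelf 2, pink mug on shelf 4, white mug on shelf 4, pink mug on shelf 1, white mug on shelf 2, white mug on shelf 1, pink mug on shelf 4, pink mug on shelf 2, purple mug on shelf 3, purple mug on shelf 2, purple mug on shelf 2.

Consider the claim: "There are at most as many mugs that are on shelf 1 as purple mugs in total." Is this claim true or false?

There are 4 mugs on shelf 1.
There are 4 purple mugs.
The claim requires 4 ≤ 4, which holds.

True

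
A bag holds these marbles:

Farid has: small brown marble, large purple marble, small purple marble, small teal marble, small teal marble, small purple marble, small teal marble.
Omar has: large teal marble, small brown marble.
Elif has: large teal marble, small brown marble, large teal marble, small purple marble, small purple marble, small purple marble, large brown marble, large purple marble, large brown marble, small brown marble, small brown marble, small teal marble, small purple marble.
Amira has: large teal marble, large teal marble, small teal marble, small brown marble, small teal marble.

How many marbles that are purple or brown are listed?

16

brown: 8; purple: 8; together 8 + 8 = 16.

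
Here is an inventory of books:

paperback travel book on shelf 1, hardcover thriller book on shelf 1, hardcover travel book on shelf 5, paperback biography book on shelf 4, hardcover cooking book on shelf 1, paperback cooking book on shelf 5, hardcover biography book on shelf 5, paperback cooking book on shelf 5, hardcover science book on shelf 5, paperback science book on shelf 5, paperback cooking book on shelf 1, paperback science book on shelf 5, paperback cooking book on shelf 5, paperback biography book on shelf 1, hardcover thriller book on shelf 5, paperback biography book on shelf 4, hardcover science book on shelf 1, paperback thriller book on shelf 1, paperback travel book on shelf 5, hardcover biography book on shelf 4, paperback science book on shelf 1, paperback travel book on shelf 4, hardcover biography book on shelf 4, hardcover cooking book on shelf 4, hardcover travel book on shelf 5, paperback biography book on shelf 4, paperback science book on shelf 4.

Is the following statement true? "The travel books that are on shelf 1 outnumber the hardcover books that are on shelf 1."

False

travel books on shelf 1: 1.
hardcover books on shelf 1: 3.
The claim requires 1 > 3, which does not hold.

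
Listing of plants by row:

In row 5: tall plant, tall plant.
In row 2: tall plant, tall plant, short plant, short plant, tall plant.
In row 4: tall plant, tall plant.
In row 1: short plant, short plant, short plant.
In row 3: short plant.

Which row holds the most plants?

row 2

Counts by row: row 2→5, row 1→3, row 5→2, row 4→2, row 3→1.
The maximum is 5, held uniquely by row 2.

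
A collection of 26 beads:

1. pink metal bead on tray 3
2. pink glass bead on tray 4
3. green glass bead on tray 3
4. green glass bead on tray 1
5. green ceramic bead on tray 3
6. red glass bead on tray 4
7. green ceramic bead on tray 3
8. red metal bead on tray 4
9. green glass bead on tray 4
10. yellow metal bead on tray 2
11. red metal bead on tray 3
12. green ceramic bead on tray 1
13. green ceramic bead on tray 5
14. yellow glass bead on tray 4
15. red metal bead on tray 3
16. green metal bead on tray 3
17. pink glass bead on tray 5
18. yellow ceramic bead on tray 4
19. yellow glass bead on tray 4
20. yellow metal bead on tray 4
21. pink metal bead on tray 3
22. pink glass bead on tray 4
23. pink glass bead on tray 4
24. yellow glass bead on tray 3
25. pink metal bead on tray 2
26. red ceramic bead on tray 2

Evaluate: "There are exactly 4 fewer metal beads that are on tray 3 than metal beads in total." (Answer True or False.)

True

metal beads on tray 3: 5.
metal beads: 9.
The claim requires 9 − 5 (= 4) to equal 4, which holds.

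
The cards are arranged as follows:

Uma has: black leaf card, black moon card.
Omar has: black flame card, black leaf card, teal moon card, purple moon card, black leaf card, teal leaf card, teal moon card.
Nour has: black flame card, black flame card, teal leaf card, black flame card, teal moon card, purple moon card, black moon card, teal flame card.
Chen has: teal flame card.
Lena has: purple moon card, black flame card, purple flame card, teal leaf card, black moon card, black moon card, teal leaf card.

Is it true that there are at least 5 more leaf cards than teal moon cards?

False

There are 7 leaf cards.
There are 3 teal moon cards.
The claim requires 7 − 3 = 4 ≥ 5, which does not hold.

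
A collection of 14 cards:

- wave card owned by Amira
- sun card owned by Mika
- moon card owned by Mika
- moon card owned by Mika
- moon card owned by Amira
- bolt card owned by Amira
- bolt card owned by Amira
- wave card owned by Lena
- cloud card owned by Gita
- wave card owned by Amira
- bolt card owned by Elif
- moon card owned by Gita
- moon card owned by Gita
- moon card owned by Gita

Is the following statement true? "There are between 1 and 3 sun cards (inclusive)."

sun cards: 1.
The claim requires 1 ≤ 1 ≤ 3, which holds.

True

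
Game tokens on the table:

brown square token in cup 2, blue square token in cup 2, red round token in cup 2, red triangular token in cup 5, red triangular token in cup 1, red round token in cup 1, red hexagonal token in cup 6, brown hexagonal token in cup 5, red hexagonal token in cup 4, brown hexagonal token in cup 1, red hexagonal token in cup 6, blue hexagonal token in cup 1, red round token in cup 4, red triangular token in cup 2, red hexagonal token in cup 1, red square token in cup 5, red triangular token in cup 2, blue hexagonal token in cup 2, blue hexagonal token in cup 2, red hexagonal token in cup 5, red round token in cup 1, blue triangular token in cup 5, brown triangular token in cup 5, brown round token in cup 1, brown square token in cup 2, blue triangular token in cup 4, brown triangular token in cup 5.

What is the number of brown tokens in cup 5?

3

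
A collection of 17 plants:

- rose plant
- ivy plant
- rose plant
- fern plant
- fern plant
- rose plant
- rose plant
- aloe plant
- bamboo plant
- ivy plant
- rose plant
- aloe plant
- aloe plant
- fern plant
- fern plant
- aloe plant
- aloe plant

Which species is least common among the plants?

bamboo

Counts by species: aloe 5, rose 5, fern 4, ivy 2, bamboo 1.
The minimum is 1, held uniquely by bamboo.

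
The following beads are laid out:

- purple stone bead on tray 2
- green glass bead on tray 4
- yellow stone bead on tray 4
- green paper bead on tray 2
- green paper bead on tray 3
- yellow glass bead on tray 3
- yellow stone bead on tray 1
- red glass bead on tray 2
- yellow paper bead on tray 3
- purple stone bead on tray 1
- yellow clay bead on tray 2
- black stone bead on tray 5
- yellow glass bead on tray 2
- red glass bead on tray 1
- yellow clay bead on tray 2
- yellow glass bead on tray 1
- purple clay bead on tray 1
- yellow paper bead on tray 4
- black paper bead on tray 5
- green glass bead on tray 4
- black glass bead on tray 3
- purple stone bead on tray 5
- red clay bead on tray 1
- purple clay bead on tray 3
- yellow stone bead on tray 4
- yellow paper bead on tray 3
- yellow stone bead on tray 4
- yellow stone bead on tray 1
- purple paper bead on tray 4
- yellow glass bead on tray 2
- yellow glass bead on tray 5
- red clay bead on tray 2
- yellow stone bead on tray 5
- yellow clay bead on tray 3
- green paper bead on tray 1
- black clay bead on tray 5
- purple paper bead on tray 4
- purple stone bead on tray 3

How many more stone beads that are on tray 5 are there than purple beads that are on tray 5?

2

stone beads on tray 5: 3.
purple beads on tray 5: 1.
3 − 1 = 2.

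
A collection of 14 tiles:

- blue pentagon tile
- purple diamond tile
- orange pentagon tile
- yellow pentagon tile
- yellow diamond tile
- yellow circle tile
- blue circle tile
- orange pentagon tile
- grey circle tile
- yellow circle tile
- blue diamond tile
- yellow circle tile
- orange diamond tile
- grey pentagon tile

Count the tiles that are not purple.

13

Total tiles: 14; with the excluded value: 1; remaining 14 − 1 = 13.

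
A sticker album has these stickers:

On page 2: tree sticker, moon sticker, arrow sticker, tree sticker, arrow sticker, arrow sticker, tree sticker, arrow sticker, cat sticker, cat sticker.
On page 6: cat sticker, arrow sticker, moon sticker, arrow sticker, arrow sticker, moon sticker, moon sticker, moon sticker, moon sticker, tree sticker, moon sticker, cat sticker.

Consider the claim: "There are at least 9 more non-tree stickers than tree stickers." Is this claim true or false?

non-tree stickers: 18.
tree stickers: 4.
The claim requires 18 − 4 = 14 ≥ 9, which holds.

True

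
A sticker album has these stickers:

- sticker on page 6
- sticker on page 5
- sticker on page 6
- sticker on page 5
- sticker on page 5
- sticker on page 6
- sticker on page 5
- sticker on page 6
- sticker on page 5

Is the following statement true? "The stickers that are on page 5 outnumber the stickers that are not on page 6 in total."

stickers on page 5: 5.
stickers that are not on page 6: 5.
The claim requires 5 > 5, which does not hold.

False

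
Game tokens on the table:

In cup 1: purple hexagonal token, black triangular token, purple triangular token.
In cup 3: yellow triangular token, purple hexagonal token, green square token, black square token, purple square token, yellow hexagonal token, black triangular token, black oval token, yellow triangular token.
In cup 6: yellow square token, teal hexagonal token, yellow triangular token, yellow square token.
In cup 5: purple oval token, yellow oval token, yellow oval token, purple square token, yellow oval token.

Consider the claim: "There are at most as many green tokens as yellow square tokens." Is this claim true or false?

True

|green tokens| = 1.
|yellow square tokens| = 2.
The claim requires 1 ≤ 2, which holds.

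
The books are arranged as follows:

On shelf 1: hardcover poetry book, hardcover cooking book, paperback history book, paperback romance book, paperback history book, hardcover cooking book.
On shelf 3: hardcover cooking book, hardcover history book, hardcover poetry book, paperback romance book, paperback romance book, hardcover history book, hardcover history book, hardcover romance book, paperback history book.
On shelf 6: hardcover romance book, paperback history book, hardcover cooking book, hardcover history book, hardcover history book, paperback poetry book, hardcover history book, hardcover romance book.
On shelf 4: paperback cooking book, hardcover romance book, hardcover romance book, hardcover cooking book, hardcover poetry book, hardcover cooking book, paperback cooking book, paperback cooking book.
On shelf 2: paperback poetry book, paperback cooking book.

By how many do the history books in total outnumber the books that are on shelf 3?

1

history books: 10.
books on shelf 3: 9.
10 − 9 = 1.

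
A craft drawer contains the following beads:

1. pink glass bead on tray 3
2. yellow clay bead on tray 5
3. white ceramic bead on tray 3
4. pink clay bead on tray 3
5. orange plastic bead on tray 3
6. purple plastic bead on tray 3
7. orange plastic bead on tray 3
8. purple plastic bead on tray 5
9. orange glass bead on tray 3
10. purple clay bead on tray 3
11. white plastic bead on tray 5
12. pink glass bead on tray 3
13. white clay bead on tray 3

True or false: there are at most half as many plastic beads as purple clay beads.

There are 5 plastic beads.
There is 1 purple clay bead.
The claim requires 2 × 5 = 10 ≤ 1, which does not hold.

False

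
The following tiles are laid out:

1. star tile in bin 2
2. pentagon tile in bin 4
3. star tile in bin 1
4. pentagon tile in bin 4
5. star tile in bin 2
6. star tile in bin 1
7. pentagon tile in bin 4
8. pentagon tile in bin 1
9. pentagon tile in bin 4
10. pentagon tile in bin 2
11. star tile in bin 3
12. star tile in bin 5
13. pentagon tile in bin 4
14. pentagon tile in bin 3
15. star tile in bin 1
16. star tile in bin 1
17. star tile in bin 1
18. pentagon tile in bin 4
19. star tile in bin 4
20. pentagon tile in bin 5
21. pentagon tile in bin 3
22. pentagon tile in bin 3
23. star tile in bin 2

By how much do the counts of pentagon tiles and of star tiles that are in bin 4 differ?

pentagon tiles: 12. star tiles in bin 4: 1.
|12 − 1| = 12 − 1 = 11.

11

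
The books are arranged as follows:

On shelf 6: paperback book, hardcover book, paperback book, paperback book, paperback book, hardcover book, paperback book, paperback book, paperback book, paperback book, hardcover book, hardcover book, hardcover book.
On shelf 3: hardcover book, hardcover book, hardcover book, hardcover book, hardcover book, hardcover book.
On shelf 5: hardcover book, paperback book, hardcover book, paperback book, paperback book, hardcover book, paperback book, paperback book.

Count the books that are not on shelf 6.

14

Total books: 27; with the excluded value: 13; remaining 27 − 13 = 14.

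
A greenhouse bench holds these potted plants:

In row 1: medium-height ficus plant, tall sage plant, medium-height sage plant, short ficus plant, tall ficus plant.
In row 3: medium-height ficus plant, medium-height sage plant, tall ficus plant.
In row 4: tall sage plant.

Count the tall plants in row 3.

1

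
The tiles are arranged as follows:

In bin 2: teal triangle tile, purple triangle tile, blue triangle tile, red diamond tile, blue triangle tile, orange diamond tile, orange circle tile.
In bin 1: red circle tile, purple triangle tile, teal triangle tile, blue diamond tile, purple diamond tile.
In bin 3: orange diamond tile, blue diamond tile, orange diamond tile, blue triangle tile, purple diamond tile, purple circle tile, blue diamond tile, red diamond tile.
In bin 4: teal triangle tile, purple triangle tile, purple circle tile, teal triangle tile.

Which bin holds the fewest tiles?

bin 4

Counts by bin: bin 3→8, bin 2→7, bin 1→5, bin 4→4.
The minimum is 4, held uniquely by bin 4.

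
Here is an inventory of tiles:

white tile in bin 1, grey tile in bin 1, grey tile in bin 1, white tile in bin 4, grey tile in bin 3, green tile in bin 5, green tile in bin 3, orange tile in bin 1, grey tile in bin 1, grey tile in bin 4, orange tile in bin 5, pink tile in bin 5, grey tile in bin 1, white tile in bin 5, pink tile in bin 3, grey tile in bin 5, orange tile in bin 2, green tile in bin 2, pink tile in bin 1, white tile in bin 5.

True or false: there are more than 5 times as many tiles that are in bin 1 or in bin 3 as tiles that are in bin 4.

|tiles in bin 1 or in bin 3| = 10.
|tiles in bin 4| = 2.
The claim requires 10 > 5 × 2 = 10, which does not hold.

False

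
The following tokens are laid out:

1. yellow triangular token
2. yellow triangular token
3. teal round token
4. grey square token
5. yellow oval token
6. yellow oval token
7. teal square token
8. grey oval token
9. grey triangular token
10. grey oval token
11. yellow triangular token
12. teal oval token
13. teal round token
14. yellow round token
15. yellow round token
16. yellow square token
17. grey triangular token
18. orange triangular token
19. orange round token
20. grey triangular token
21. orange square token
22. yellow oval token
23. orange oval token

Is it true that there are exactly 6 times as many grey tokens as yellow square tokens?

There are 6 grey tokens.
There is 1 yellow square token.
The claim requires 6 = 6 × 1 = 6, which holds.

True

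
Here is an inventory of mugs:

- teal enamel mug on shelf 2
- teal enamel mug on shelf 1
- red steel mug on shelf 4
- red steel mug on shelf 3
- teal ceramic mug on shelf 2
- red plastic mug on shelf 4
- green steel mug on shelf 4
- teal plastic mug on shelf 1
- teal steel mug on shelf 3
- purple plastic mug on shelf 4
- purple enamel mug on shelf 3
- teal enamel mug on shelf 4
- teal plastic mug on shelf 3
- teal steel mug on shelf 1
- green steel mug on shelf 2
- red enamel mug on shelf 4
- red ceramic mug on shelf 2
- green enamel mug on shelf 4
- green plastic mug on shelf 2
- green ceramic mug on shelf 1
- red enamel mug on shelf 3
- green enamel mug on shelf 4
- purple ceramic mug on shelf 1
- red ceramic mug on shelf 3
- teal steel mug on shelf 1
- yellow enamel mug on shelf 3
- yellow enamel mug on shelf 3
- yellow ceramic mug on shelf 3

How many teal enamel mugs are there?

3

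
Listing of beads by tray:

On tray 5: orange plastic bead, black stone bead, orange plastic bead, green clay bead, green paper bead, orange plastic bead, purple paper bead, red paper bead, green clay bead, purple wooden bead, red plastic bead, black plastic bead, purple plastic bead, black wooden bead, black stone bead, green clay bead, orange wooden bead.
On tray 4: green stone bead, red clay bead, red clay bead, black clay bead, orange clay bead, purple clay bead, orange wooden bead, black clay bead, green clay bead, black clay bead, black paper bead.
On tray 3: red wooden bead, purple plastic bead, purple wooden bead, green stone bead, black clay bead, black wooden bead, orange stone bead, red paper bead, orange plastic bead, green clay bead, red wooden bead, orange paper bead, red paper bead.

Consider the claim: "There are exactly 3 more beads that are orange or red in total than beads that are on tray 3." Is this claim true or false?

False

beads that are orange or red: 17.
beads on tray 3: 13.
The claim requires 17 − 13 (= 4) to equal 3, which does not hold.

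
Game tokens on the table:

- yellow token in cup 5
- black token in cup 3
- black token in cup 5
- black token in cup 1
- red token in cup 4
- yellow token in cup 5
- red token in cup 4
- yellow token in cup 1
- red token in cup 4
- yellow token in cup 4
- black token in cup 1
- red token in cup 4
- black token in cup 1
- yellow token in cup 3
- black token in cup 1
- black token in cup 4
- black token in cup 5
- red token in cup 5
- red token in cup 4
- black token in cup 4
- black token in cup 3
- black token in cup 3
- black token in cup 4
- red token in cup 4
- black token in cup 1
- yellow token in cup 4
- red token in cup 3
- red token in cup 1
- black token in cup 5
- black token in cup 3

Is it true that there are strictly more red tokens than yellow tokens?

|red tokens| = 9.
|yellow tokens| = 6.
The claim requires 9 > 6, which holds.

True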